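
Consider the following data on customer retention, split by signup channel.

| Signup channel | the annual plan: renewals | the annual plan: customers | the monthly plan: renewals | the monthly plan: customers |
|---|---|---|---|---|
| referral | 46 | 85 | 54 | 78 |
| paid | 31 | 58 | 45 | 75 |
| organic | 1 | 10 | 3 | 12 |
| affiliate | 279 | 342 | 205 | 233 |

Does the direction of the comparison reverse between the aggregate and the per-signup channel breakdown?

No

Referral: the annual plan 46/85 = 54.1%, the monthly plan 54/78 = 69.2% → the monthly plan
Paid: the annual plan 31/58 = 53.4%, the monthly plan 45/75 = 60.0% → the monthly plan
Organic: the annual plan 1/10 = 10.0%, the monthly plan 3/12 = 25.0% → the monthly plan
Affiliate: the annual plan 279/342 = 81.6%, the monthly plan 205/233 = 88.0% → the monthly plan
Overall: the annual plan 357/495 = 72.1%, the monthly plan 307/398 = 77.1% → the monthly plan
The monthly plan wins overall and in every signup group — no reversal.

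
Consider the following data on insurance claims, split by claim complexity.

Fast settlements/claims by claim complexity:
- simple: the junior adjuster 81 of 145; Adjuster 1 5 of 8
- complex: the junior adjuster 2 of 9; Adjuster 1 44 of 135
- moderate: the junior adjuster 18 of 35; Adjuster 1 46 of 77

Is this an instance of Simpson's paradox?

Yes

Simple: the junior adjuster 81/145 = 55.9%, Adjuster 1 5/8 = 62.5% → Adjuster 1
Complex: the junior adjuster 2/9 = 22.2%, Adjuster 1 44/135 = 32.6% → Adjuster 1
Moderate: the junior adjuster 18/35 = 51.4%, Adjuster 1 46/77 = 59.7% → Adjuster 1
Overall: the junior adjuster 101/189 = 53.4%, Adjuster 1 95/220 = 43.2% → the junior adjuster
Adjuster 1 wins each claim group but the junior adjuster wins overall — the comparison reverses. Adjuster 1's claims skew toward complex, which has a lower base rate.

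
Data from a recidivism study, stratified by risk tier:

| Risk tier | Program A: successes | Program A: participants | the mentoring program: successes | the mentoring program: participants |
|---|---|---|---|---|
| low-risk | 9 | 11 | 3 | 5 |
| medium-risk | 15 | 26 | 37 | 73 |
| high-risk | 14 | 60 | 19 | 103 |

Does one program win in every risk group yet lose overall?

No

Low-risk: Program A 9/11 = 81.8%, the mentoring program 3/5 = 60.0% → Program A
Medium-risk: Program A 15/26 = 57.7%, the mentoring program 37/73 = 50.7% → Program A
High-risk: Program A 14/60 = 23.3%, the mentoring program 19/103 = 18.4% → Program A
Overall: Program A 38/97 = 39.2%, the mentoring program 59/181 = 32.6% → Program A
Program A wins overall and in every risk group — no reversal.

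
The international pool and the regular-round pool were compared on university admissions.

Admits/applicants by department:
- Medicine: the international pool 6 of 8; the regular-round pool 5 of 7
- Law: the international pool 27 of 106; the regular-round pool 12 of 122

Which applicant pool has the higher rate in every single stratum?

the international pool

Medicine: the international pool 6/8 = 75.0%, the regular-round pool 5/7 = 71.4% → the international pool
Law: the international pool 27/106 = 25.5%, the regular-round pool 12/122 = 9.8% → the international pool
The international pool has the higher rate in both groups.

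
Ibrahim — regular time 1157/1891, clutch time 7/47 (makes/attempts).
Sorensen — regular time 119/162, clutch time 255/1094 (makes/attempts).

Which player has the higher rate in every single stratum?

Regular time: Ibrahim 1157/1891 = 61.2%, Sorensen 119/162 = 73.5% → Sorensen
Clutch time: Ibrahim 7/47 = 14.9%, Sorensen 255/1094 = 23.3% → Sorensen
Sorensen has the higher rate in both groups.

Sorensen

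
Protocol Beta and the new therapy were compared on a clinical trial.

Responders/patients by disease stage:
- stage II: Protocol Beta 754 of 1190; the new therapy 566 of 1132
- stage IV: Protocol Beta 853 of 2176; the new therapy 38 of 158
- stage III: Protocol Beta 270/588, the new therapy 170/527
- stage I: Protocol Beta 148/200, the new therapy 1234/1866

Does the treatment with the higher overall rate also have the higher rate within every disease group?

No

Stage II: Protocol Beta 754/1190 = 63.4%, the new therapy 566/1132 = 50.0% → Protocol Beta
Stage IV: Protocol Beta 853/2176 = 39.2%, the new therapy 38/158 = 24.1% → Protocol Beta
Stage III: Protocol Beta 270/588 = 45.9%, the new therapy 170/527 = 32.3% → Protocol Beta
Stage I: Protocol Beta 148/200 = 74.0%, the new therapy 1234/1866 = 66.1% → Protocol Beta
Overall: Protocol Beta 2025/4154 = 48.7%, the new therapy 2008/3683 = 54.5% → the new therapy
Protocol Beta wins each disease group but the new therapy wins overall — the comparison reverses. Protocol Beta's patients skew toward stage IV, which has a lower base rate.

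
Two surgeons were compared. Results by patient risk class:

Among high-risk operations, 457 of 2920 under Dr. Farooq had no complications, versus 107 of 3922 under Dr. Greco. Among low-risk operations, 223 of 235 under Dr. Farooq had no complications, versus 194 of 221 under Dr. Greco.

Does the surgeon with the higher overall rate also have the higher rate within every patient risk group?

Yes

High-risk: Dr. Farooq 457/2920 = 15.7%, Dr. Greco 107/3922 = 2.7% → Dr. Farooq
Low-risk: Dr. Farooq 223/235 = 94.9%, Dr. Greco 194/221 = 87.8% → Dr. Farooq
Overall: Dr. Farooq 680/3155 = 21.6%, Dr. Greco 301/4143 = 7.3% → Dr. Farooq
Dr. Farooq wins overall and in every patient risk group — no reversal.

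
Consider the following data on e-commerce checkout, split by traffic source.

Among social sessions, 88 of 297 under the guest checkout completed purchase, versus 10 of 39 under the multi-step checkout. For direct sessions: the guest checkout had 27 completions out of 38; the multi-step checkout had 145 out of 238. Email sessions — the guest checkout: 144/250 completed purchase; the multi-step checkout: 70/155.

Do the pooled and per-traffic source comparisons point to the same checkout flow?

No

Social: the guest checkout 88/297 = 29.6%, the multi-step checkout 10/39 = 25.6% → the guest checkout
Direct: the guest checkout 27/38 = 71.1%, the multi-step checkout 145/238 = 60.9% → the guest checkout
Email: the guest checkout 144/250 = 57.6%, the multi-step checkout 70/155 = 45.2% → the guest checkout
Overall: the guest checkout 259/585 = 44.3%, the multi-step checkout 225/432 = 52.1% → the multi-step checkout
The guest checkout wins each traffic group but the multi-step checkout wins overall — the comparison reverses. The guest checkout's sessions skew toward social, which has a lower base rate.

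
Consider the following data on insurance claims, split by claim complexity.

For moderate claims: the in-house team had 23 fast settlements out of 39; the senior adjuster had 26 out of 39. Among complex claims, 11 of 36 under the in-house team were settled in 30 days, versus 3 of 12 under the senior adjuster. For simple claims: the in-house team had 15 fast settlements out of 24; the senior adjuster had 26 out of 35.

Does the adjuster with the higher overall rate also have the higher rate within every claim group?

No

Moderate: the in-house team 23/39 = 59.0%, the senior adjuster 26/39 = 66.7% → the senior adjuster
Complex: the in-house team 11/36 = 30.6%, the senior adjuster 3/12 = 25.0% → the in-house team
Simple: the in-house team 15/24 = 62.5%, the senior adjuster 26/35 = 74.3% → the senior adjuster
Overall: the in-house team 49/99 = 49.5%, the senior adjuster 55/86 = 64.0% → the senior adjuster
Neither sweeps: the in-house team wins 1 of 3 groups, the senior adjuster wins 2. The senior adjuster wins overall but not every group — no Simpson reversal.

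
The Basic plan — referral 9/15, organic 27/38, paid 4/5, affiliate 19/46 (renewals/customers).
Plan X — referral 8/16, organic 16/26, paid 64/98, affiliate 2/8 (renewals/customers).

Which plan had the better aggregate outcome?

Plan X

Referral: the Basic plan 9/15 = 60.0%, Plan X 8/16 = 50.0% → the Basic plan
Organic: the Basic plan 27/38 = 71.1%, Plan X 16/26 = 61.5% → the Basic plan
Paid: the Basic plan 4/5 = 80.0%, Plan X 64/98 = 65.3% → the Basic plan
Affiliate: the Basic plan 19/46 = 41.3%, Plan X 2/8 = 25.0% → the Basic plan
Overall: the Basic plan 59/104 = 56.7%, Plan X 90/148 = 60.8% → Plan X
(The Basic plan wins every signup group but Plan X wins overall — the Basic plan's customers skew toward the low-rate affiliate group.)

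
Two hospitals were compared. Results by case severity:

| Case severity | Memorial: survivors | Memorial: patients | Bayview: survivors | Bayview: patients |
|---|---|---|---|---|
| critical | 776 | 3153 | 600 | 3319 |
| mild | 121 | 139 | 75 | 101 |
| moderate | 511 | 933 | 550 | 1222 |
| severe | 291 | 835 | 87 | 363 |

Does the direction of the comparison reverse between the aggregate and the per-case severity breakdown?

Critical: Memorial 776/3153 = 24.6%, Bayview 600/3319 = 18.1% → Memorial
Mild: Memorial 121/139 = 87.1%, Bayview 75/101 = 74.3% → Memorial
Moderate: Memorial 511/933 = 54.8%, Bayview 550/1222 = 45.0% → Memorial
Severe: Memorial 291/835 = 34.9%, Bayview 87/363 = 24.0% → Memorial
Overall: Memorial 1699/5060 = 33.6%, Bayview 1312/5005 = 26.2% → Memorial
Memorial wins overall and in every case group — no reversal.

No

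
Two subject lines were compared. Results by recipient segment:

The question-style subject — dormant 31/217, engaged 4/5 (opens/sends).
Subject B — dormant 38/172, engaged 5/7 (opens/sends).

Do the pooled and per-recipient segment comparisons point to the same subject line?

Dormant: the question-style subject 31/217 = 14.3%, Subject B 38/172 = 22.1% → Subject B
Engaged: the question-style subject 4/5 = 80.0%, Subject B 5/7 = 71.4% → the question-style subject
Overall: the question-style subject 35/222 = 15.8%, Subject B 43/179 = 24.0% → Subject B
Neither sweeps: the question-style subject wins 1 of 2 groups, Subject B wins 1. Subject B wins overall but not every group — no Simpson reversal.

No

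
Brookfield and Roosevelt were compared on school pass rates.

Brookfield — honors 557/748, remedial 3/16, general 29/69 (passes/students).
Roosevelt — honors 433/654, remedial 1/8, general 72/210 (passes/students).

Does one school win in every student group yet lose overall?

Honors: Brookfield 557/748 = 74.5%, Roosevelt 433/654 = 66.2% → Brookfield
Remedial: Brookfield 3/16 = 18.8%, Roosevelt 1/8 = 12.5% → Brookfield
General: Brookfield 29/69 = 42.0%, Roosevelt 72/210 = 34.3% → Brookfield
Overall: Brookfield 589/833 = 70.7%, Roosevelt 506/872 = 58.0% → Brookfield
Brookfield wins overall and in every student group — no reversal.

No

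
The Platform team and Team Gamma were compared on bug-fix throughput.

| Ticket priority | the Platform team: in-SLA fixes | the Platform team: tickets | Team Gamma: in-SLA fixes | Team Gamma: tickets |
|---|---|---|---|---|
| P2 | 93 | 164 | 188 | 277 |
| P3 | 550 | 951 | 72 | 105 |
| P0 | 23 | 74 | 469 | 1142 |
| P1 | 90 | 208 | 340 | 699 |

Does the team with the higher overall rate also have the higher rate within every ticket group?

No

P2: the Platform team 93/164 = 56.7%, Team Gamma 188/277 = 67.9% → Team Gamma
P3: the Platform team 550/951 = 57.8%, Team Gamma 72/105 = 68.6% → Team Gamma
P0: the Platform team 23/74 = 31.1%, Team Gamma 469/1142 = 41.1% → Team Gamma
P1: the Platform team 90/208 = 43.3%, Team Gamma 340/699 = 48.6% → Team Gamma
Overall: the Platform team 756/1397 = 54.1%, Team Gamma 1069/2223 = 48.1% → the Platform team
Team Gamma wins each ticket group but the Platform team wins overall — the comparison reverses. Team Gamma's tickets skew toward P0, which has a lower base rate.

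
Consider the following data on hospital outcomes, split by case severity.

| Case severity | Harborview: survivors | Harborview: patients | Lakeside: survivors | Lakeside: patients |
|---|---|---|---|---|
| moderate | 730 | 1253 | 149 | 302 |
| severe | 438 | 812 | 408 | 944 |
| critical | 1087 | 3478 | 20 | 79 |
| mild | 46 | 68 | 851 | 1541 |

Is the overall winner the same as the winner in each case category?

Moderate: Harborview 730/1253 = 58.3%, Lakeside 149/302 = 49.3% → Harborview
Severe: Harborview 438/812 = 53.9%, Lakeside 408/944 = 43.2% → Harborview
Critical: Harborview 1087/3478 = 31.3%, Lakeside 20/79 = 25.3% → Harborview
Mild: Harborview 46/68 = 67.6%, Lakeside 851/1541 = 55.2% → Harborview
Overall: Harborview 2301/5611 = 41.0%, Lakeside 1428/2866 = 49.8% → Lakeside
Harborview wins each case group but Lakeside wins overall — the comparison reverses. Harborview's patients skew toward critical, which has a lower base rate.

No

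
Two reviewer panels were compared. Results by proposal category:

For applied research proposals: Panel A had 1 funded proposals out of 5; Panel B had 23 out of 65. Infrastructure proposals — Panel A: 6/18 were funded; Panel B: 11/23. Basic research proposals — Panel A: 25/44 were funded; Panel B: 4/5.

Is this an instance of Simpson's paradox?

Applied research: Panel A 1/5 = 20.0%, Panel B 23/65 = 35.4% → Panel B
Infrastructure: Panel A 6/18 = 33.3%, Panel B 11/23 = 47.8% → Panel B
Basic research: Panel A 25/44 = 56.8%, Panel B 4/5 = 80.0% → Panel B
Overall: Panel A 32/67 = 47.8%, Panel B 38/93 = 40.9% → Panel A
Panel B wins each proposal group but Panel A wins overall — the comparison reverses. Panel B's proposals skew toward applied research, which has a lower base rate.

Yes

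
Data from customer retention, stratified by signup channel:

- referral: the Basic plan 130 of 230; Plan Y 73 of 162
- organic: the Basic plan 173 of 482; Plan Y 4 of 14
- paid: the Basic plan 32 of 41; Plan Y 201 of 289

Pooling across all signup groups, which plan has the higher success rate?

Plan Y

Referral: the Basic plan 130/230 = 56.5%, Plan Y 73/162 = 45.1% → the Basic plan
Organic: the Basic plan 173/482 = 35.9%, Plan Y 4/14 = 28.6% → the Basic plan
Paid: the Basic plan 32/41 = 78.0%, Plan Y 201/289 = 69.6% → the Basic plan
Overall: the Basic plan 335/753 = 44.5%, Plan Y 278/465 = 59.8% → Plan Y
(The Basic plan wins every signup group but Plan Y wins overall — the Basic plan's customers skew toward the low-rate organic group.)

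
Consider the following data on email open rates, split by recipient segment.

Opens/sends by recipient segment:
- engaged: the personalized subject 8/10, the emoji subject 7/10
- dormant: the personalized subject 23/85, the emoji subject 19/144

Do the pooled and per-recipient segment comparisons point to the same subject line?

Yes

Engaged: the personalized subject 8/10 = 80.0%, the emoji subject 7/10 = 70.0% → the personalized subject
Dormant: the personalized subject 23/85 = 27.1%, the emoji subject 19/144 = 13.2% → the personalized subject
Overall: the personalized subject 31/95 = 32.6%, the emoji subject 26/154 = 16.9% → the personalized subject
The personalized subject wins overall and in every recipient group — no reversal.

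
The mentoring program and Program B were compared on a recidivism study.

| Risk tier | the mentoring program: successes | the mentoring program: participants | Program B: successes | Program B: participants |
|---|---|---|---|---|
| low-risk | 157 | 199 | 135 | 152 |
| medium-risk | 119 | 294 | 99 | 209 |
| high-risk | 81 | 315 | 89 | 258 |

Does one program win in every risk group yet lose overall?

Low-risk: the mentoring program 157/199 = 78.9%, Program B 135/152 = 88.8% → Program B
Medium-risk: the mentoring program 119/294 = 40.5%, Program B 99/209 = 47.4% → Program B
High-risk: the mentoring program 81/315 = 25.7%, Program B 89/258 = 34.5% → Program B
Overall: the mentoring program 357/808 = 44.2%, Program B 323/619 = 52.2% → Program B
Program B wins overall and in every risk group — no reversal.

No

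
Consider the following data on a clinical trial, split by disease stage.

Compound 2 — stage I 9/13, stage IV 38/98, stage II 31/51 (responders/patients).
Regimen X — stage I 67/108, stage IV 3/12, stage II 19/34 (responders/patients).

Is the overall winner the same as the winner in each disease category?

Stage I: Compound 2 9/13 = 69.2%, Regimen X 67/108 = 62.0% → Compound 2
Stage IV: Compound 2 38/98 = 38.8%, Regimen X 3/12 = 25.0% → Compound 2
Stage II: Compound 2 31/51 = 60.8%, Regimen X 19/34 = 55.9% → Compound 2
Overall: Compound 2 78/162 = 48.1%, Regimen X 89/154 = 57.8% → Regimen X
Compound 2 wins each disease group but Regimen X wins overall — the comparison reverses. Compound 2's patients skew toward stage IV, which has a lower base rate.

No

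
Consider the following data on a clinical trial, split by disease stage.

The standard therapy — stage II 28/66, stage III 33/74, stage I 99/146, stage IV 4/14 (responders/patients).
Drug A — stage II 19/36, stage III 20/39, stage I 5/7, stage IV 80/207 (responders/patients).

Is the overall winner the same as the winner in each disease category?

Stage II: the standard therapy 28/66 = 42.4%, Drug A 19/36 = 52.8% → Drug A
Stage III: the standard therapy 33/74 = 44.6%, Drug A 20/39 = 51.3% → Drug A
Stage I: the standard therapy 99/146 = 67.8%, Drug A 5/7 = 71.4% → Drug A
Stage IV: the standard therapy 4/14 = 28.6%, Drug A 80/207 = 38.6% → Drug A
Overall: the standard therapy 164/300 = 54.7%, Drug A 124/289 = 42.9% → the standard therapy
Drug A wins each disease group but the standard therapy wins overall — the comparison reverses. Drug A's patients skew toward stage IV, which has a lower base rate.

No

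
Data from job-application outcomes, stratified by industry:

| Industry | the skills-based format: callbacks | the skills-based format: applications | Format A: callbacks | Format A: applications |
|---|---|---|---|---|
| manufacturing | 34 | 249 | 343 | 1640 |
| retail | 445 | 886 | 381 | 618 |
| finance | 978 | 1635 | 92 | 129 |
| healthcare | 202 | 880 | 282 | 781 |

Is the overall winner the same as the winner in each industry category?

Manufacturing: the skills-based format 34/249 = 13.7%, Format A 343/1640 = 20.9% → Format A
Retail: the skills-based format 445/886 = 50.2%, Format A 381/618 = 61.7% → Format A
Finance: the skills-based format 978/1635 = 59.8%, Format A 92/129 = 71.3% → Format A
Healthcare: the skills-based format 202/880 = 23.0%, Format A 282/781 = 36.1% → Format A
Overall: the skills-based format 1659/3650 = 45.5%, Format A 1098/3168 = 34.7% → the skills-based format
Format A wins each industry group but the skills-based format wins overall — the comparison reverses. Format A's applications skew toward manufacturing, which has a lower base rate.

No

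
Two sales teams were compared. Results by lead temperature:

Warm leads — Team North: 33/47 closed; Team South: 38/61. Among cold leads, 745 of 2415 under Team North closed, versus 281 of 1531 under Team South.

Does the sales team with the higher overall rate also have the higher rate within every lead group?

Warm: Team North 33/47 = 70.2%, Team South 38/61 = 62.3% → Team North
Cold: Team North 745/2415 = 30.8%, Team South 281/1531 = 18.4% → Team North
Overall: Team North 778/2462 = 31.6%, Team South 319/1592 = 20.0% → Team North
Team North wins overall and in every lead group — no reversal.

Yes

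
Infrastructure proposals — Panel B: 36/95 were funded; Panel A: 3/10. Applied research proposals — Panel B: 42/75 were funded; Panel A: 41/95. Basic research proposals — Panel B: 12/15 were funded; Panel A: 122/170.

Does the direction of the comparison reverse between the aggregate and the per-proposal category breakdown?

Infrastructure: Panel B 36/95 = 37.9%, Panel A 3/10 = 30.0% → Panel B
Applied research: Panel B 42/75 = 56.0%, Panel A 41/95 = 43.2% → Panel B
Basic research: Panel B 12/15 = 80.0%, Panel A 122/170 = 71.8% → Panel B
Overall: Panel B 90/185 = 48.6%, Panel A 166/275 = 60.4% → Panel A
Panel B wins each proposal group but Panel A wins overall — the comparison reverses. Panel B's proposals skew toward infrastructure, which has a lower base rate.

Yes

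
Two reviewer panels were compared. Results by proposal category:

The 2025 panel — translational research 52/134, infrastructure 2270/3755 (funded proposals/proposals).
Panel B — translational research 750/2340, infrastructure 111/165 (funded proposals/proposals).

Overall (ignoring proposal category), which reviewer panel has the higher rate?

the 2025 panel

Translational research: the 2025 panel 52/134 = 38.8%, Panel B 750/2340 = 32.1% → the 2025 panel
Infrastructure: the 2025 panel 2270/3755 = 60.5%, Panel B 111/165 = 67.3% → Panel B
Overall: the 2025 panel 2322/3889 = 59.7%, Panel B 861/2505 = 34.4% → the 2025 panel
(Neither sweeps every proposal group, but the 2025 panel has the higher pooled rate.)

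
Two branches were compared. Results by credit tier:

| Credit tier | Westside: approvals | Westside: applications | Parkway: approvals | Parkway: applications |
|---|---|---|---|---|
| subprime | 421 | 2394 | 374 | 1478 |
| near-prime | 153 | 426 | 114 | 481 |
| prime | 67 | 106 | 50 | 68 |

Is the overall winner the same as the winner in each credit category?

No

Subprime: Westside 421/2394 = 17.6%, Parkway 374/1478 = 25.3% → Parkway
Near-prime: Westside 153/426 = 35.9%, Parkway 114/481 = 23.7% → Westside
Prime: Westside 67/106 = 63.2%, Parkway 50/68 = 73.5% → Parkway
Overall: Westside 641/2926 = 21.9%, Parkway 538/2027 = 26.5% → Parkway
Neither sweeps: Westside wins 1 of 3 groups, Parkway wins 2. Parkway wins overall but not every group — no Simpson reversal.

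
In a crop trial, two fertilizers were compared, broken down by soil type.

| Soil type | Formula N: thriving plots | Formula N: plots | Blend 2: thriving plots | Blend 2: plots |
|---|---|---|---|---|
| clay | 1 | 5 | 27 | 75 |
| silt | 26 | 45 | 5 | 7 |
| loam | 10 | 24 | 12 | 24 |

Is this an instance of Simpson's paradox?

Yes

Clay: Formula N 1/5 = 20.0%, Blend 2 27/75 = 36.0% → Blend 2
Silt: Formula N 26/45 = 57.8%, Blend 2 5/7 = 71.4% → Blend 2
Loam: Formula N 10/24 = 41.7%, Blend 2 12/24 = 50.0% → Blend 2
Overall: Formula N 37/74 = 50.0%, Blend 2 44/106 = 41.5% → Formula N
Blend 2 wins each soil group but Formula N wins overall — the comparison reverses. Blend 2's plots skew toward clay, which has a lower base rate.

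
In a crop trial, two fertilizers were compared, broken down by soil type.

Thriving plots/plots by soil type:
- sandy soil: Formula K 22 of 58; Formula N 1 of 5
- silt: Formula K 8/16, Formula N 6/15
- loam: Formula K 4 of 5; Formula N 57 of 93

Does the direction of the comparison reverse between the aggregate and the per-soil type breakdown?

Yes

Sandy soil: Formula K 22/58 = 37.9%, Formula N 1/5 = 20.0% → Formula K
Silt: Formula K 8/16 = 50.0%, Formula N 6/15 = 40.0% → Formula K
Loam: Formula K 4/5 = 80.0%, Formula N 57/93 = 61.3% → Formula K
Overall: Formula K 34/79 = 43.0%, Formula N 64/113 = 56.6% → Formula N
Formula K wins each soil group but Formula N wins overall — the comparison reverses. Formula K's plots skew toward sandy soil, which has a lower base rate.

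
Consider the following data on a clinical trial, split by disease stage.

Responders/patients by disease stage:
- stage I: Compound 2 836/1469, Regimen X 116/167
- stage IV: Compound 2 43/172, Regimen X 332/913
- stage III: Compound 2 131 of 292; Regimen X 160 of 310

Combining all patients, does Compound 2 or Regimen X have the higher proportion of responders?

Stage I: Compound 2 836/1469 = 56.9%, Regimen X 116/167 = 69.5% → Regimen X
Stage IV: Compound 2 43/172 = 25.0%, Regimen X 332/913 = 36.4% → Regimen X
Stage III: Compound 2 131/292 = 44.9%, Regimen X 160/310 = 51.6% → Regimen X
Overall: Compound 2 1010/1933 = 52.3%, Regimen X 608/1390 = 43.7% → Compound 2
(Regimen X wins every disease group but Compound 2 wins overall — Regimen X's patients skew toward the low-rate stage IV group.)

Compound 2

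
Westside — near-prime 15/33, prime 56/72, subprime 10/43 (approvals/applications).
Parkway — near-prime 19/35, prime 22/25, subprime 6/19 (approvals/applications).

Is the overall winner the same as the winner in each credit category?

Yes

Near-prime: Westside 15/33 = 45.5%, Parkway 19/35 = 54.3% → Parkway
Prime: Westside 56/72 = 77.8%, Parkway 22/25 = 88.0% → Parkway
Subprime: Westside 10/43 = 23.3%, Parkway 6/19 = 31.6% → Parkway
Overall: Westside 81/148 = 54.7%, Parkway 47/79 = 59.5% → Parkway
Parkway wins overall and in every credit group — no reversal.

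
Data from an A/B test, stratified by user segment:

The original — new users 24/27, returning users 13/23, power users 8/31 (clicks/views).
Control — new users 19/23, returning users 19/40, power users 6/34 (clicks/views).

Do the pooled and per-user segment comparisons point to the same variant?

Yes

New users: the original 24/27 = 88.9%, Control 19/23 = 82.6% → the original
Returning users: the original 13/23 = 56.5%, Control 19/40 = 47.5% → the original
Power users: the original 8/31 = 25.8%, Control 6/34 = 17.6% → the original
Overall: the original 45/81 = 55.6%, Control 44/97 = 45.4% → the original
The original wins overall and in every user group — no reversal.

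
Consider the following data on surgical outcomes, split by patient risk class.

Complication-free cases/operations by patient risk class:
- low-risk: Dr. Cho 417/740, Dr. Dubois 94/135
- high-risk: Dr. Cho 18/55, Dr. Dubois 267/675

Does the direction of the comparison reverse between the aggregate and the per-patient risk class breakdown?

Low-risk: Dr. Cho 417/740 = 56.4%, Dr. Dubois 94/135 = 69.6% → Dr. Dubois
High-risk: Dr. Cho 18/55 = 32.7%, Dr. Dubois 267/675 = 39.6% → Dr. Dubois
Overall: Dr. Cho 435/795 = 54.7%, Dr. Dubois 361/810 = 44.6% → Dr. Cho
Dr. Dubois wins each patient risk group but Dr. Cho wins overall — the comparison reverses. Dr. Dubois's operations skew toward high-risk, which has a lower base rate.

Yes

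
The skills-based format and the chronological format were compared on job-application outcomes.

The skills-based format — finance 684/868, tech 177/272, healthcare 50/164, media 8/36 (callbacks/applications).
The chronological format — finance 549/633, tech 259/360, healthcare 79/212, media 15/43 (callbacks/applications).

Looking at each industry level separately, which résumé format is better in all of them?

the chronological format

Finance: the skills-based format 684/868 = 78.8%, the chronological format 549/633 = 86.7% → the chronological format
Tech: the skills-based format 177/272 = 65.1%, the chronological format 259/360 = 71.9% → the chronological format
Healthcare: the skills-based format 50/164 = 30.5%, the chronological format 79/212 = 37.3% → the chronological format
Media: the skills-based format 8/36 = 22.2%, the chronological format 15/43 = 34.9% → the chronological format
The chronological format has the higher rate in all 4 groups.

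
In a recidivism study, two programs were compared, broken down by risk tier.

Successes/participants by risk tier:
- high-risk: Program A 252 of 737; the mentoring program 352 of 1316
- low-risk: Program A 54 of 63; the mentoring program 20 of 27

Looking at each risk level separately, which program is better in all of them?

Program A

High-risk: Program A 252/737 = 34.2%, the mentoring program 352/1316 = 26.7% → Program A
Low-risk: Program A 54/63 = 85.7%, the mentoring program 20/27 = 74.1% → Program A
Program A has the higher rate in both groups.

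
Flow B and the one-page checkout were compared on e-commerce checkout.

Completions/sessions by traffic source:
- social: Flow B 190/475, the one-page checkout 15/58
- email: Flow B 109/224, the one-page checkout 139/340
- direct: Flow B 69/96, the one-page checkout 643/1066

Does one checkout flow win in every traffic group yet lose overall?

Yes

Social: Flow B 190/475 = 40.0%, the one-page checkout 15/58 = 25.9% → Flow B
Email: Flow B 109/224 = 48.7%, the one-page checkout 139/340 = 40.9% → Flow B
Direct: Flow B 69/96 = 71.9%, the one-page checkout 643/1066 = 60.3% → Flow B
Overall: Flow B 368/795 = 46.3%, the one-page checkout 797/1464 = 54.4% → the one-page checkout
Flow B wins each traffic group but the one-page checkout wins overall — the comparison reverses. Flow B's sessions skew toward social, which has a lower base rate.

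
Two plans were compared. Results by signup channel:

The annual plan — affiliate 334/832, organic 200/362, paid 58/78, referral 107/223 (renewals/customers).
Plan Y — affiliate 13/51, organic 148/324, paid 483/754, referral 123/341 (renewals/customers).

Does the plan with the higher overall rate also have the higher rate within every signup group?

Affiliate: the annual plan 334/832 = 40.1%, Plan Y 13/51 = 25.5% → the annual plan
Organic: the annual plan 200/362 = 55.2%, Plan Y 148/324 = 45.7% → the annual plan
Paid: the annual plan 58/78 = 74.4%, Plan Y 483/754 = 64.1% → the annual plan
Referral: the annual plan 107/223 = 48.0%, Plan Y 123/341 = 36.1% → the annual plan
Overall: the annual plan 699/1495 = 46.8%, Plan Y 767/1470 = 52.2% → Plan Y
The annual plan wins each signup group but Plan Y wins overall — the comparison reverses. The annual plan's customers skew toward affiliate, which has a lower base rate.

No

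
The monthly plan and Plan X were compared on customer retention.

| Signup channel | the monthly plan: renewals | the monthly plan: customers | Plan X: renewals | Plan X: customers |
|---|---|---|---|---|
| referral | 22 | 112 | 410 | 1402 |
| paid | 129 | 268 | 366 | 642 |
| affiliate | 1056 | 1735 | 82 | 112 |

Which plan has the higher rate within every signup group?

Plan X

Referral: the monthly plan 22/112 = 19.6%, Plan X 410/1402 = 29.2% → Plan X
Paid: the monthly plan 129/268 = 48.1%, Plan X 366/642 = 57.0% → Plan X
Affiliate: the monthly plan 1056/1735 = 60.9%, Plan X 82/112 = 73.2% → Plan X
Plan X has the higher rate in all 3 groups.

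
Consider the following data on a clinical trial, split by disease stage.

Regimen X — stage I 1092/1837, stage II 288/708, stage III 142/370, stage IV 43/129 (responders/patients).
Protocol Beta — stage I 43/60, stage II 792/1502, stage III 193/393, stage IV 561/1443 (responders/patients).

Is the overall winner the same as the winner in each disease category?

No

Stage I: Regimen X 1092/1837 = 59.4%, Protocol Beta 43/60 = 71.7% → Protocol Beta
Stage II: Regimen X 288/708 = 40.7%, Protocol Beta 792/1502 = 52.7% → Protocol Beta
Stage III: Regimen X 142/370 = 38.4%, Protocol Beta 193/393 = 49.1% → Protocol Beta
Stage IV: Regimen X 43/129 = 33.3%, Protocol Beta 561/1443 = 38.9% → Protocol Beta
Overall: Regimen X 1565/3044 = 51.4%, Protocol Beta 1589/3398 = 46.8% → Regimen X
Protocol Beta wins each disease group but Regimen X wins overall — the comparison reverses. Protocol Beta's patients skew toward stage IV, which has a lower base rate.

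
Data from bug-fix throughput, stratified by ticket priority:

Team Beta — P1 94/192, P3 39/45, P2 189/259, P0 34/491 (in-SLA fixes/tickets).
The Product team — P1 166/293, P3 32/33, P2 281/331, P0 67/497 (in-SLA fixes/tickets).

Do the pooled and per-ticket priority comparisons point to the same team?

Yes

P1: Team Beta 94/192 = 49.0%, the Product team 166/293 = 56.7% → the Product team
P3: Team Beta 39/45 = 86.7%, the Product team 32/33 = 97.0% → the Product team
P2: Team Beta 189/259 = 73.0%, the Product team 281/331 = 84.9% → the Product team
P0: Team Beta 34/491 = 6.9%, the Product team 67/497 = 13.5% → the Product team
Overall: Team Beta 356/987 = 36.1%, the Product team 546/1154 = 47.3% → the Product team
The Product team wins overall and in every ticket group — no reversal.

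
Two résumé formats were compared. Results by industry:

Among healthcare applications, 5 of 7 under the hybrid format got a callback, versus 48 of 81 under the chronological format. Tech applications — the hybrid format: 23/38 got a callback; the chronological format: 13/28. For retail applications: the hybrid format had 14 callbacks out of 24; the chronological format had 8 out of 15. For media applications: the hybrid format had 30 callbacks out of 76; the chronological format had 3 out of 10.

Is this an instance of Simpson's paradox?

Yes

Healthcare: the hybrid format 5/7 = 71.4%, the chronological format 48/81 = 59.3% → the hybrid format
Tech: the hybrid format 23/38 = 60.5%, the chronological format 13/28 = 46.4% → the hybrid format
Retail: the hybrid format 14/24 = 58.3%, the chronological format 8/15 = 53.3% → the hybrid format
Media: the hybrid format 30/76 = 39.5%, the chronological format 3/10 = 30.0% → the hybrid format
Overall: the hybrid format 72/145 = 49.7%, the chronological format 72/134 = 53.7% → the chronological format
The hybrid format wins each industry group but the chronological format wins overall — the comparison reverses. The hybrid format's applications skew toward media, which has a lower base rate.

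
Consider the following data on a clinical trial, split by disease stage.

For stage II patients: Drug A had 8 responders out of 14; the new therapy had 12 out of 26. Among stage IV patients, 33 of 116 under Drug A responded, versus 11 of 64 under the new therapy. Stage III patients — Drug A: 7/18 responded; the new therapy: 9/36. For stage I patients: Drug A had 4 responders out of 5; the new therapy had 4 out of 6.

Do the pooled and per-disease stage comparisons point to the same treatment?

Stage II: Drug A 8/14 = 57.1%, the new therapy 12/26 = 46.2% → Drug A
Stage IV: Drug A 33/116 = 28.4%, the new therapy 11/64 = 17.2% → Drug A
Stage III: Drug A 7/18 = 38.9%, the new therapy 9/36 = 25.0% → Drug A
Stage I: Drug A 4/5 = 80.0%, the new therapy 4/6 = 66.7% → Drug A
Overall: Drug A 52/153 = 34.0%, the new therapy 36/132 = 27.3% → Drug A
Drug A wins overall and in every disease group — no reversal.

Yes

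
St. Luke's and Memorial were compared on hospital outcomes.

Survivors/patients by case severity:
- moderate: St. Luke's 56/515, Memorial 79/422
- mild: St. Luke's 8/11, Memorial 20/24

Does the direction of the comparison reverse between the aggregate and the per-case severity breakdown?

Moderate: St. Luke's 56/515 = 10.9%, Memorial 79/422 = 18.7% → Memorial
Mild: St. Luke's 8/11 = 72.7%, Memorial 20/24 = 83.3% → Memorial
Overall: St. Luke's 64/526 = 12.2%, Memorial 99/446 = 22.2% → Memorial
Memorial wins overall and in every case group — no reversal.

No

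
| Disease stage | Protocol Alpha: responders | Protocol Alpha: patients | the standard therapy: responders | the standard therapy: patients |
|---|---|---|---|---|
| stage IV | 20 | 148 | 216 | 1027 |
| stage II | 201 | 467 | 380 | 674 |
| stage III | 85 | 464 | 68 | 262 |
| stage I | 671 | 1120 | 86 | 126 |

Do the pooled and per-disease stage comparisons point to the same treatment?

No

Stage IV: Protocol Alpha 20/148 = 13.5%, the standard therapy 216/1027 = 21.0% → the standard therapy
Stage II: Protocol Alpha 201/467 = 43.0%, the standard therapy 380/674 = 56.4% → the standard therapy
Stage III: Protocol Alpha 85/464 = 18.3%, the standard therapy 68/262 = 26.0% → the standard therapy
Stage I: Protocol Alpha 671/1120 = 59.9%, the standard therapy 86/126 = 68.3% → the standard therapy
Overall: Protocol Alpha 977/2199 = 44.4%, the standard therapy 750/2089 = 35.9% → Protocol Alpha
The standard therapy wins each disease group but Protocol Alpha wins overall — the comparison reverses. The standard therapy's patients skew toward stage IV, which has a lower base rate.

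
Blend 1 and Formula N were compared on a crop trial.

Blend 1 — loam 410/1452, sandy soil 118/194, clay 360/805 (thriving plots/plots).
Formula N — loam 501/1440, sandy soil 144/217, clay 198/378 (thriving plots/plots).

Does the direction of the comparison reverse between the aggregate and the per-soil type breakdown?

No

Loam: Blend 1 410/1452 = 28.2%, Formula N 501/1440 = 34.8% → Formula N
Sandy soil: Blend 1 118/194 = 60.8%, Formula N 144/217 = 66.4% → Formula N
Clay: Blend 1 360/805 = 44.7%, Formula N 198/378 = 52.4% → Formula N
Overall: Blend 1 888/2451 = 36.2%, Formula N 843/2035 = 41.4% → Formula N
Formula N wins overall and in every soil group — no reversal.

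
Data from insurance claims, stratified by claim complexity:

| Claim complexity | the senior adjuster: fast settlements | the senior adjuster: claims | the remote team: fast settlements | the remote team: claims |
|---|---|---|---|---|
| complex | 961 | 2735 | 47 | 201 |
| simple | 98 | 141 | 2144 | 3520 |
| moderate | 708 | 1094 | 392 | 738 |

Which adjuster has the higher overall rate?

the remote team

Complex: the senior adjuster 961/2735 = 35.1%, the remote team 47/201 = 23.4% → the senior adjuster
Simple: the senior adjuster 98/141 = 69.5%, the remote team 2144/3520 = 60.9% → the senior adjuster
Moderate: the senior adjuster 708/1094 = 64.7%, the remote team 392/738 = 53.1% → the senior adjuster
Overall: the senior adjuster 1767/3970 = 44.5%, the remote team 2583/4459 = 57.9% → the remote team
(The senior adjuster wins every claim group but the remote team wins overall — the senior adjuster's claims skew toward the low-rate complex group.)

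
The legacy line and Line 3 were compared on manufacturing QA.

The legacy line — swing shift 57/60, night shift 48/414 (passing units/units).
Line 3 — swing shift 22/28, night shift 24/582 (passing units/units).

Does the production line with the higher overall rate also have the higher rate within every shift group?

Yes

Swing shift: the legacy line 57/60 = 95.0%, Line 3 22/28 = 78.6% → the legacy line
Night shift: the legacy line 48/414 = 11.6%, Line 3 24/582 = 4.1% → the legacy line
Overall: the legacy line 105/474 = 22.2%, Line 3 46/610 = 7.5% → the legacy line
The legacy line wins overall and in every shift group — no reversal.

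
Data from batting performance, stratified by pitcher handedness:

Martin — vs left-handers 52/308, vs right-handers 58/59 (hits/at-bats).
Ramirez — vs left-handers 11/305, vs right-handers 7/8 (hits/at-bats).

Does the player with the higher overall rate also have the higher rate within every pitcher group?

Vs left-handers: Martin 52/308 = 16.9%, Ramirez 11/305 = 3.6% → Martin
Vs right-handers: Martin 58/59 = 98.3%, Ramirez 7/8 = 87.5% → Martin
Overall: Martin 110/367 = 30.0%, Ramirez 18/313 = 5.8% → Martin
Martin wins overall and in every pitcher group — no reversal.

Yes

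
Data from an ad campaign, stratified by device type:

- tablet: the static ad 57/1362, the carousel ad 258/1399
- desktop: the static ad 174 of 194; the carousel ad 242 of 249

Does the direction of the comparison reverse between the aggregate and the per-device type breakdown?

Tablet: the static ad 57/1362 = 4.2%, the carousel ad 258/1399 = 18.4% → the carousel ad
Desktop: the static ad 174/194 = 89.7%, the carousel ad 242/249 = 97.2% → the carousel ad
Overall: the static ad 231/1556 = 14.8%, the carousel ad 500/1648 = 30.3% → the carousel ad
The carousel ad wins overall and in every device group — no reversal.

No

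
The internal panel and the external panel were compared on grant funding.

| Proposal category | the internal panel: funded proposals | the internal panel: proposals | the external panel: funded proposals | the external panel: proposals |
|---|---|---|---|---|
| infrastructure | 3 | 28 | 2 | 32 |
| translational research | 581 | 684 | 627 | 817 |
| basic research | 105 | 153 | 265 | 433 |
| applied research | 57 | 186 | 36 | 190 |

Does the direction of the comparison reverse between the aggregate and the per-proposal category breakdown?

Infrastructure: the internal panel 3/28 = 10.7%, the external panel 2/32 = 6.2% → the internal panel
Translational research: the internal panel 581/684 = 84.9%, the external panel 627/817 = 76.7% → the internal panel
Basic research: the internal panel 105/153 = 68.6%, the external panel 265/433 = 61.2% → the internal panel
Applied research: the internal panel 57/186 = 30.6%, the external panel 36/190 = 18.9% → the internal panel
Overall: the internal panel 746/1051 = 71.0%, the external panel 930/1472 = 63.2% → the internal panel
The internal panel wins overall and in every proposal group — no reversal.

No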